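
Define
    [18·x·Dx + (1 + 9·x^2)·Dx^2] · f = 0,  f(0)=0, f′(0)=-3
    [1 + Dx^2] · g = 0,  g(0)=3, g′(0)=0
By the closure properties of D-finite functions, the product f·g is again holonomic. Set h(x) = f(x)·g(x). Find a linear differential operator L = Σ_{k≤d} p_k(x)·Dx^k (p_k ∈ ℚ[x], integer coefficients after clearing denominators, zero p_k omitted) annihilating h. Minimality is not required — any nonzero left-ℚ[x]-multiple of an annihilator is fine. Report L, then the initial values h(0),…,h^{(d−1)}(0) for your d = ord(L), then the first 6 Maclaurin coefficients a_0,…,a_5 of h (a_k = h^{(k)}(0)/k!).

f: a_k = 0, -3, 0, 9, 0, -243/5, …
g: a_k = 3, 0, -3/2, 0, 1/8, 0, …
Sym-product of L_f,L_g gives L₀ (≤ ord 4).
L = (370 + 9594·x^2 + 4131·x^4 + 2916·x^6 + 6561·x^8) + (684·x + 6804·x^3 + 8748·x^5 + 26244·x^7)·Dx + (380 + 9792·x^2 + 5346·x^4 + 5832·x^6 + 13122·x^8)·Dx^2 + (684·x + 6804·x^3 + 8748·x^5 + 26244·x^7)·Dx^3 + (10 + 198·x^2 + 1215·x^4 + 2916·x^6 + 6561·x^8)·Dx^4  (order 4).
h: a_k = 0, -9, 0, 63/2, 0, -6387/40, …
ICs: h(0) = 0, h′(0) = -9, h′′(0) = 0, h′′′(0) = 189.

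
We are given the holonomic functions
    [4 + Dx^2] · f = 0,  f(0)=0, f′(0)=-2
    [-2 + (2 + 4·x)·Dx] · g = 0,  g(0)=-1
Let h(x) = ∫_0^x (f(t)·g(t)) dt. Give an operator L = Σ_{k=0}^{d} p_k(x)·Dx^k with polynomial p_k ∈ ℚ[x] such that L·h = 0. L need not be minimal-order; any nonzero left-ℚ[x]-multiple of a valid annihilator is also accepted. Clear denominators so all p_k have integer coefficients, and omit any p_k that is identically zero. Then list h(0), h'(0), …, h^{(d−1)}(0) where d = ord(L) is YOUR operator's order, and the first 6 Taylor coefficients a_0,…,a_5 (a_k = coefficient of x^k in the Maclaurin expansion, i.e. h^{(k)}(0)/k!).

L = (7 + 16·x + 16·x^2)·Dx + (-2 - 4·x)·Dx^2 + (1 + 4·x + 4·x^2)·Dx^3  (order 3).
h: a_k = 0, 0, 1, 2/3, -7/12, -1/15, …
ICs: h(0) = 0, h′(0) = 0, h′′(0) = 2.

f: a_k = 0, -2, 0, 4/3, 0, -4/15, …
g: a_k = -1, -1, 1/2, -1/2, 5/8, -7/8, …
Product ⇒ symmetric product L₀, ord ≤ 2.
h=∫h₀ ⇒ L = L₀·Dx.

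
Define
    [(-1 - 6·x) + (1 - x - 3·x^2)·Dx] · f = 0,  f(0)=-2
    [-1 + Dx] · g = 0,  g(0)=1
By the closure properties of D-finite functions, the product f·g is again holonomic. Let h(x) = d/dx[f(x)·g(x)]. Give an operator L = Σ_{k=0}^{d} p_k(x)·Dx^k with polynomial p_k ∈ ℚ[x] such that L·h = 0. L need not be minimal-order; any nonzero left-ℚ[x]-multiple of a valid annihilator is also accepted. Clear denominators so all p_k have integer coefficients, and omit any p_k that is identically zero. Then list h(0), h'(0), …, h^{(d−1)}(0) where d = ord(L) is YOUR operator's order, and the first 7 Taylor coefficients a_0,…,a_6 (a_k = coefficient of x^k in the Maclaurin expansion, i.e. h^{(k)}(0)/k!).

L = (11 + 26·x + 31·x^2 - 30·x^3 + 9·x^4) + (-2 - 3·x + 14·x^2 + 12·x^3 - 9·x^4)·Dx  (order 1).
h: a_k = -4, -22, -70, -677/3, -3793/6, -106447/60, -850483/180, …
ICs: h(0) = -4.

f: a_k = -2, -2, -8, -14, -38, -80, -194, …
g: a_k = 1, 1, 1/2, 1/6, 1/24, 1/120, 1/720, …
Product ⇒ symmetric product L₀, ord ≤ 1.
Derive L from L₀ (diff closure).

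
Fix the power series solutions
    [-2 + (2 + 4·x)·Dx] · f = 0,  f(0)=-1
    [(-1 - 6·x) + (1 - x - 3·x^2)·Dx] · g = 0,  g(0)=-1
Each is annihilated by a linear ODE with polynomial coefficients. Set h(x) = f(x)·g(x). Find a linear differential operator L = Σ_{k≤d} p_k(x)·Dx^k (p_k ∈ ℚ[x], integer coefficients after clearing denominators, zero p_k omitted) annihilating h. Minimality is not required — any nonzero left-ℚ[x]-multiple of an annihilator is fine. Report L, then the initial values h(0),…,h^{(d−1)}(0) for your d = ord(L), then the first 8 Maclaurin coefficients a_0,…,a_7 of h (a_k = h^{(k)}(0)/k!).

L = (2 + 7·x + 9·x^2) + (-1 - x + 5·x^2 + 6·x^3)·Dx  (order 1).
h: a_k = 1, 2, 9/2, 11, 191/8, 231/4, 2049/16, 2427/8, …
ICs: h(0) = 1.

f: a_k = -1, -1, 1/2, -1/2, 5/8, -7/8, 21/16, -33/16, …
g: a_k = -1, -1, -4, -7, -19, -40, -97, -217, …
Product ⇒ symmetric product L₀, ord ≤ 1.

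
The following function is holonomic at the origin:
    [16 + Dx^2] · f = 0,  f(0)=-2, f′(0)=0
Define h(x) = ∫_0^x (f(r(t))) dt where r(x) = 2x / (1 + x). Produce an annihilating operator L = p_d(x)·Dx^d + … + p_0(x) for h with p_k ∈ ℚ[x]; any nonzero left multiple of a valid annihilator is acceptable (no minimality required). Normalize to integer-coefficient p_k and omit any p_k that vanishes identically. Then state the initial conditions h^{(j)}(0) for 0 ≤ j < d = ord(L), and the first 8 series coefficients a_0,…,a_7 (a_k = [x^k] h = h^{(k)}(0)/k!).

f: a_k = -2, 0, 16, 0, -64/3, 0, 512/45, 0, …
Substitute x→r, Dx→(1/r')Dx; clear ⇒ L₀.
h=∫h₀ ⇒ L = L₀·Dx.
L = 64·Dx + (2 + 6·x + 6·x^2 + 2·x^3)·Dx^2 + (1 + 4·x + 6·x^2 + 4·x^3 + x^4)·Dx^3  (order 3).
h: a_k = 0, -2, 0, 64/3, -32, -448/15, 1664/9, -106432/315, …
ICs: h(0) = 0, h′(0) = -2, h′′(0) = 0.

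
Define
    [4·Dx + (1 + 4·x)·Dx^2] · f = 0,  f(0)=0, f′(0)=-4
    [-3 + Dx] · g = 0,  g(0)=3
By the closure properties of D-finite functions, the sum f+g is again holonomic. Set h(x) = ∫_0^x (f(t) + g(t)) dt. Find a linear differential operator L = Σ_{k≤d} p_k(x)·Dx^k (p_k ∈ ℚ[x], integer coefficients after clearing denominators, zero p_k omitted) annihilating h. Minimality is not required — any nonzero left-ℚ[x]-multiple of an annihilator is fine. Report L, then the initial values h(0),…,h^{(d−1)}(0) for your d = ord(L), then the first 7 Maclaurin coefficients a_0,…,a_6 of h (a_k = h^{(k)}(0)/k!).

f: a_k = 0, -4, 8, -64/3, 64, -1024/5, 2048/3, …
g: a_k = 3, 9, 27/2, 27/2, 81/8, 243/40, 243/80, …
f+g: L₀ = lclm(L_f,L_g), ord ≤ 2+1.
Integrate: L := L₀·Dx.
L = (-132 - 144·x)·Dx^2 + (23 - 72·x - 144·x^2)·Dx^3 + (7 + 40·x + 48·x^2)·Dx^4  (order 4).
h: a_k = 0, 3, 5/2, 43/6, -47/24, 593/40, -7949/240, …
ICs: h(0) = 0, h′(0) = 3, h′′(0) = 5, h′′′(0) = 43.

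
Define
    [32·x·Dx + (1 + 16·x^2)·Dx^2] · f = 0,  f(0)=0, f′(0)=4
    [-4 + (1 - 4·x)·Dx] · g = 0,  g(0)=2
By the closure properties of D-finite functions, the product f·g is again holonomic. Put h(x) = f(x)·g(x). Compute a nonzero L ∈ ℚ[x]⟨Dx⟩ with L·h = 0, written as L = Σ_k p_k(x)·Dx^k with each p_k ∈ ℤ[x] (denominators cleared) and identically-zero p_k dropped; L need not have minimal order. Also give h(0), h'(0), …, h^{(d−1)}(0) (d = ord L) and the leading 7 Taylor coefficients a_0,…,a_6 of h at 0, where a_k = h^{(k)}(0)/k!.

f: a_k = 0, 4, 0, -64/3, 0, 1024/5, 0, …
g: a_k = 2, 8, 32, 128, 512, 2048, 8192, …
L₀ := L_f ⊗_s L_g (sym. prod.), ord ≤ 2.
L = 128·x + (8 - 32·x + 256·x^2)·Dx + (-1 + 4·x - 16·x^2 + 64·x^3)·Dx^2  (order 2).
h: a_k = 0, 8, 32, 256/3, 1024/3, 26624/15, 106496/15, …
ICs: h(0) = 0, h′(0) = 8.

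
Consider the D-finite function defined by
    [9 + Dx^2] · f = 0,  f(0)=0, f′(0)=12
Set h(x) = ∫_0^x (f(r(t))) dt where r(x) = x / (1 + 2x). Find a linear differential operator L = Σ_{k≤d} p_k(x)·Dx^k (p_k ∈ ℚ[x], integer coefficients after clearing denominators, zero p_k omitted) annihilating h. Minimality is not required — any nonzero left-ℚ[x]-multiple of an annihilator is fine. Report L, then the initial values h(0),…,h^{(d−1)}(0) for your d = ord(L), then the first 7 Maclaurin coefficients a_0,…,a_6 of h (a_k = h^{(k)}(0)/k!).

f: a_k = 0, 12, 0, -18, 0, 81/10, 0, …
Change of var in L_f (x↦r) gives L₀.
h=∫h₀ ⇒ L = L₀·Dx.
L = 9·Dx + (4 + 24·x + 48·x^2 + 32·x^3)·Dx^2 + (1 + 8·x + 24·x^2 + 32·x^3 + 16·x^4)·Dx^3  (order 3).
h: a_k = 0, 0, 6, -8, 15/2, 12/5, -773/20, …
ICs: h(0) = 0, h′(0) = 0, h′′(0) = 12.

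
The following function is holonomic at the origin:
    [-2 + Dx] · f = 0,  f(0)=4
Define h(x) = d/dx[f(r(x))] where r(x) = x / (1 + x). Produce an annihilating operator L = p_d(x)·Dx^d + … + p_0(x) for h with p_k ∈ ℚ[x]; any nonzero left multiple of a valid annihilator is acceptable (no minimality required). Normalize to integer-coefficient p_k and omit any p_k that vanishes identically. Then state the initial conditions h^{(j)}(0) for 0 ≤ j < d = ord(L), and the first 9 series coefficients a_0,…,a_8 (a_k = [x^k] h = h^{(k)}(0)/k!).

L = -2·x + (-1 - 2·x - x^2)·Dx  (order 1).
h: a_k = 8, 0, -8, 32/3, -8, 32/15, 40/9, -1024/105, 568/45, …
ICs: h(0) = 8.

f: a_k = 4, 8, 8, 16/3, 8/3, 16/15, 16/45, 32/315, 8/315, …
f∘r: x↦r, Dx↦Dx/r' in L_f ⇒ L₀.
h=h₀': d/dx-closure on L₀ ⇒ L.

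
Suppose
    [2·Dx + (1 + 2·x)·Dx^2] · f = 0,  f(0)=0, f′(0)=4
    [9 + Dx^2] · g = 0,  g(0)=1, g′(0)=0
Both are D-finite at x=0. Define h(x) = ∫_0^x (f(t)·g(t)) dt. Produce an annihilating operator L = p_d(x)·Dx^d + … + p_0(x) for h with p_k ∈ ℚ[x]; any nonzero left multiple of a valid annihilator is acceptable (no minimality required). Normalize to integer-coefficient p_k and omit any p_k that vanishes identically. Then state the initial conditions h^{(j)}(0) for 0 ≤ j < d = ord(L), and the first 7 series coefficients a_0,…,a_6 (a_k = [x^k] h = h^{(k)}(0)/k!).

f: a_k = 0, 4, -4, 16/3, -8, 64/5, -64/3, …
g: a_k = 1, 0, -9/2, 0, 27/8, 0, -81/80, …
Sym-product of L_f,L_g gives L₀ (≤ ord 4).
h=∫₀ˣh₀: take L = L₀·Dx.
L = (63 + 1053·x + 3969·x^2 + 5832·x^3 + 2916·x^4)·Dx + (63 + 450·x + 972·x^2 + 648·x^3)·Dx^2 + (25 + 270·x + 918·x^2 + 1296·x^3 + 648·x^4)·Dx^3 + (7 + 50·x + 108·x^2 + 72·x^3)·Dx^4 + (2 + 17·x + 53·x^2 + 72·x^3 + 36·x^4)·Dx^5  (order 5).
h: a_k = 0, 0, 2, -4/3, -19/6, 2, 23/60, …
ICs: h(0) = 0, h′(0) = 0, h′′(0) = 4, h′′′(0) = -8, h′′′′(0) = -76.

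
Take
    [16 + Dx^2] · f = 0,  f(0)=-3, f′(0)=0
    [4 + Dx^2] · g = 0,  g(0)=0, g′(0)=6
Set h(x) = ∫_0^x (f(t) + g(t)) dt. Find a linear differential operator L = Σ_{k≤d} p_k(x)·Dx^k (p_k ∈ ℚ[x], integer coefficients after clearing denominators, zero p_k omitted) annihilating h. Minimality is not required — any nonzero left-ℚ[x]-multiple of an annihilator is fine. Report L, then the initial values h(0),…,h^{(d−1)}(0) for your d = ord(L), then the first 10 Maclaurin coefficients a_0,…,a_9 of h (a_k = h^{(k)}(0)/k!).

f: a_k = -3, 0, 24, 0, -32, 0, 256/15, 0, -512/105, 0, …
g: a_k = 0, 6, 0, -4, 0, 4/5, 0, -8/105, 0, 4/945, …
f+g: L₀ = lclm(L_f,L_g), ord ≤ 2+2.
h=∫₀ˣh₀: take L = L₀·Dx.
L = 64·Dx + 20·Dx^3 + Dx^5  (order 5).
h: a_k = 0, -3, 3, 8, -1, -32/5, 2/15, 256/105, -1/105, -512/945, …
ICs: h(0) = 0, h′(0) = -3, h′′(0) = 6, h′′′(0) = 48, h′′′′(0) = -24.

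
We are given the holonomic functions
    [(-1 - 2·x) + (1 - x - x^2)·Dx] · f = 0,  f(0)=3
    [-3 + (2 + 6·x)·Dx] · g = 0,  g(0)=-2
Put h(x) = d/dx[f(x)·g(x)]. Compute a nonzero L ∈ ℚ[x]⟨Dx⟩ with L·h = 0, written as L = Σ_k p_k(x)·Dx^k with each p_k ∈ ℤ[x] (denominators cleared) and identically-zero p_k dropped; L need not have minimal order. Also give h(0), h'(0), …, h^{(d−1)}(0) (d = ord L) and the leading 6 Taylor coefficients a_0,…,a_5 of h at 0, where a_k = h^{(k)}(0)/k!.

L = (19 + 186·x + 321·x^2 + 210·x^3 + 135·x^4) + (-10 - 34·x - 6·x^2 + 50·x^3 + 114·x^4 + 54·x^5)·Dx  (order 1).
h: a_k = -15, -57/2, -945/8, -2217/16, -72885/128, -90351/256, …
ICs: h(0) = -15.

f: a_k = 3, 3, 6, 9, 15, 24, …
g: a_k = -2, -3, 9/4, -27/8, 405/64, -1701/128, …
h₀=f·g: eliminate ⇒ L₀, order ≤ 1·1.
Differentiate: ansatz ord ≤ ord L₀ ⇒ L.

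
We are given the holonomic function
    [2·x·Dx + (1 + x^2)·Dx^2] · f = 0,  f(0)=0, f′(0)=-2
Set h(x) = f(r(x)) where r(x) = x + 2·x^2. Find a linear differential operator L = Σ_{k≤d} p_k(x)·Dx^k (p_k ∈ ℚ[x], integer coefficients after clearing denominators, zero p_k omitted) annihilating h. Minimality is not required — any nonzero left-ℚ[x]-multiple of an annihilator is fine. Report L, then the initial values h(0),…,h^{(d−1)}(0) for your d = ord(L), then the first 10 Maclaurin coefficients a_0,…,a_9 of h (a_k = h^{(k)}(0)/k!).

f: a_k = 0, -2, 0, 2/3, 0, -2/5, 0, 2/7, 0, -2/9, …
h₀=f(r): pull back L_f along r ⇒ L₀.
L = (-4 + 2·x + 16·x^2 + 48·x^3 + 48·x^4)·Dx + (1 + 4·x + x^2 + 8·x^3 + 20·x^4 + 16·x^5)·Dx^2  (order 2).
h: a_k = 0, -2, -4, 2/3, 4, 38/5, 4/3, -110/7, -28, -74/9, …
ICs: h(0) = 0, h′(0) = -2.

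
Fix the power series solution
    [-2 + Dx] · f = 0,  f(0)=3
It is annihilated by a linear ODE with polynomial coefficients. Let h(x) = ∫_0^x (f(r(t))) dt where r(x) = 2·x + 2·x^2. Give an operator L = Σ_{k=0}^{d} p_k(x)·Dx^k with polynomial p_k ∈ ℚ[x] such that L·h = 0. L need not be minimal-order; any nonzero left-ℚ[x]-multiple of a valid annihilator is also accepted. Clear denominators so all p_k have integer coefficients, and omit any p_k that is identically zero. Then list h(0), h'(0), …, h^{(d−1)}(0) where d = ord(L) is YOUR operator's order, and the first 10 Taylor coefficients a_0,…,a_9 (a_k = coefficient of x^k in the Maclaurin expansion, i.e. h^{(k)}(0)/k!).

L = (-4 - 8·x)·Dx + Dx^2  (order 2).
h: a_k = 0, 3, 6, 12, 20, 152/5, 208/5, 5536/105, 6512/105, 480/7, …
ICs: h(0) = 0, h′(0) = 3.

f: a_k = 3, 6, 6, 4, 2, 4/5, 4/15, 8/105, 2/105, 4/945, …
Change of var in L_f (x↦r) gives L₀.
h=∫₀ˣh₀: take L = L₀·Dx.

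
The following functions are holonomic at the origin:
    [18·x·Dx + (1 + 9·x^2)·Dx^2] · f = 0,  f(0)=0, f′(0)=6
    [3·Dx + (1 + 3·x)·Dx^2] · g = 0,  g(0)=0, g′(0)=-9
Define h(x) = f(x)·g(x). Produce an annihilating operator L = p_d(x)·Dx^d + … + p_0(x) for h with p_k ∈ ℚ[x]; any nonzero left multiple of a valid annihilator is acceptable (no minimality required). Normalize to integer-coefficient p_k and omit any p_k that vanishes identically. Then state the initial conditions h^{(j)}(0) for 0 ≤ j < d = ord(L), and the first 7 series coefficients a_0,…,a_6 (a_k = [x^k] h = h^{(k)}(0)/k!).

f: a_k = 0, 6, 0, -18, 0, 486/5, 0, …
g: a_k = 0, -9, 27/2, -27, 243/4, -729/5, 729/2, …
f·g: L₀ = L_f ⊗_s L_g, ord ≤ 2·2.
L = (648 + 3564·x + 19440·x^2 + 113724·x^3 + 262440·x^4 + 341172·x^5 + 236196·x^7)·Dx + (162 + 3348·x + 24948·x^2 + 117612·x^3 + 396576·x^4 + 813564·x^5 + 918540·x^6 + 236196·x^7 + 826686·x^8)·Dx^2 + (36 + 576·x + 5184·x^2 + 25272·x^3 + 87480·x^4 + 227448·x^5 + 419904·x^6 + 472392·x^7 + 236196·x^8 + 472392·x^9)·Dx^3 + (5 + 54·x + 333·x^2 + 1512·x^3 + 5346·x^4 + 14580·x^5 + 30618·x^6 + 52488·x^7 + 59049·x^8 + 39366·x^9 + 59049·x^10)·Dx^4  (order 4).
h: a_k = 0, 0, -54, 81, 0, 243/2, -6318/5, …
ICs: h(0) = 0, h′(0) = 0, h′′(0) = -108, h′′′(0) = 486.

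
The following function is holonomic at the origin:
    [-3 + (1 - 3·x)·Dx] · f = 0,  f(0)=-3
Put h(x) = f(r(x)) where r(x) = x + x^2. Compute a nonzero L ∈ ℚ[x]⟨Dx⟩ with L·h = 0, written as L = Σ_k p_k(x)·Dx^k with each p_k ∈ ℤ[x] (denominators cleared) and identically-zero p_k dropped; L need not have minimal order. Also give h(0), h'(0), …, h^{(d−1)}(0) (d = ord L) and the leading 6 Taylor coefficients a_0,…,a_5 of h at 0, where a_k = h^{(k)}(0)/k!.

L = (3 + 6·x) + (-1 + 3·x + 3·x^2)·Dx  (order 1).
h: a_k = -3, -9, -36, -135, -513, -1944, …
ICs: h(0) = -3.

f: a_k = -3, -9, -27, -81, -243, -729, …
Change of var in L_f (x↦r) gives L₀.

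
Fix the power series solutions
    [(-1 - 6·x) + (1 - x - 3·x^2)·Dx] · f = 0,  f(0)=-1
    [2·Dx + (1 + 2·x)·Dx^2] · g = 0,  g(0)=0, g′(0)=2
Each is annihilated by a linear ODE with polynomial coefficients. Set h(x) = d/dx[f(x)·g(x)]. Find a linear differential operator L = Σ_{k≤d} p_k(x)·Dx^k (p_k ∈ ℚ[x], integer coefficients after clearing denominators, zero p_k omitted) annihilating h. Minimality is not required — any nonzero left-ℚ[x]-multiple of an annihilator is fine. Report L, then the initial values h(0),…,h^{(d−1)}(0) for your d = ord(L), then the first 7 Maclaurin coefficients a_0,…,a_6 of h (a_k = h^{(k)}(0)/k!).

L = (26 + 108·x + 162·x^2) + (2 + 28·x + 117·x^2 + 126·x^3)·Dx + (-1 - 4·x + 2·x^2 + 21·x^3 + 18·x^4)·Dx^2  (order 2).
h: a_k = -2, 0, -26, -56/3, -556/3, -1212/5, -5946/5, …
ICs: h(0) = -2, h′(0) = 0.

f: a_k = -1, -1, -4, -7, -19, -40, -97, …
g: a_k = 0, 2, -2, 8/3, -4, 32/5, -32/3, …
Product ⇒ symmetric product L₀, ord ≤ 2.
h₀' ⇒ L via d/dx closure of L₀.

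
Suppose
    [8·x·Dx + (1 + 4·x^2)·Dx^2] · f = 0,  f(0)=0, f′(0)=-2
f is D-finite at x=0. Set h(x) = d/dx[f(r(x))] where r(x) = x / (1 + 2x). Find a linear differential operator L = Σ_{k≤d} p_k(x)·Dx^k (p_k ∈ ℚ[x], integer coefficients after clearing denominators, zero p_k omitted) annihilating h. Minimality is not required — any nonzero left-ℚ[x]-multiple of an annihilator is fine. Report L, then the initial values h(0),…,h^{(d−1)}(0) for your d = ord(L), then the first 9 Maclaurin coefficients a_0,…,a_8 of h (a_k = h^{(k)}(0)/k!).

L = (4 + 16·x) + (1 + 4·x + 8·x^2)·Dx  (order 1).
h: a_k = -2, 8, -16, 0, 128, -512, 1024, 0, -8192, …
ICs: h(0) = -2.

f: a_k = 0, -2, 0, 8/3, 0, -32/5, 0, 128/7, 0, …
Change of var in L_f (x↦r) gives L₀.
h=h₀': d/dx-closure on L₀ ⇒ L.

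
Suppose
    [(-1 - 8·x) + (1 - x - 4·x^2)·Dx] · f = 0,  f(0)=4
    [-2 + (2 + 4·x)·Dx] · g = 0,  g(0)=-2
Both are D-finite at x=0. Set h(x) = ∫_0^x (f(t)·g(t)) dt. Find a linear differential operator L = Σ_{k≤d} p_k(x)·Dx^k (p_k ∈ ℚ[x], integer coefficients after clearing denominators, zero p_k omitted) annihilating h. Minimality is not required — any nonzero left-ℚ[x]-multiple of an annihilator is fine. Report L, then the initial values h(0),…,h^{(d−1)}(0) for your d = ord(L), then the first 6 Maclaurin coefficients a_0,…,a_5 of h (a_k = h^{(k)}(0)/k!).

f: a_k = 4, 4, 20, 36, 116, 260, …
g: a_k = -2, -2, 1, -1, 5/4, -7/4, …
Product ⇒ symmetric product L₀, ord ≤ 1.
h=∫₀ˣh₀: take L = L₀·Dx.
L = (2 + 9·x + 12·x^2)·Dx + (-1 - x + 6·x^2 + 8·x^3)·Dx^2  (order 2).
h: a_k = 0, -8, -8, -44/3, -28, -283/5, …
ICs: h(0) = 0, h′(0) = -8.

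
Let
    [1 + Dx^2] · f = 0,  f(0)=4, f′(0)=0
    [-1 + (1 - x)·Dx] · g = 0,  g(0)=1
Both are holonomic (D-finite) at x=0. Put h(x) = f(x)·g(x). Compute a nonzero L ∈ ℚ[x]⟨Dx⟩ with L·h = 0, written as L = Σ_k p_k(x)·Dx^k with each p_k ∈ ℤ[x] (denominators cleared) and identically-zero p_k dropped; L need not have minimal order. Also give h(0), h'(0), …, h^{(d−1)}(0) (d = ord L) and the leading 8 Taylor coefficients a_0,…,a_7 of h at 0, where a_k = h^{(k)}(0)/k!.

f: a_k = 4, 0, -2, 0, 1/6, 0, -1/180, 0, …
g: a_k = 1, 1, 1, 1, 1, 1, 1, 1, …
L₀ := L_f ⊗_s L_g (sym. prod.), ord ≤ 2.
L = (-1 + x) + 2·Dx + (-1 + x)·Dx^2  (order 2).
h: a_k = 4, 4, 2, 2, 13/6, 13/6, 389/180, 389/180, …
ICs: h(0) = 4, h′(0) = 4.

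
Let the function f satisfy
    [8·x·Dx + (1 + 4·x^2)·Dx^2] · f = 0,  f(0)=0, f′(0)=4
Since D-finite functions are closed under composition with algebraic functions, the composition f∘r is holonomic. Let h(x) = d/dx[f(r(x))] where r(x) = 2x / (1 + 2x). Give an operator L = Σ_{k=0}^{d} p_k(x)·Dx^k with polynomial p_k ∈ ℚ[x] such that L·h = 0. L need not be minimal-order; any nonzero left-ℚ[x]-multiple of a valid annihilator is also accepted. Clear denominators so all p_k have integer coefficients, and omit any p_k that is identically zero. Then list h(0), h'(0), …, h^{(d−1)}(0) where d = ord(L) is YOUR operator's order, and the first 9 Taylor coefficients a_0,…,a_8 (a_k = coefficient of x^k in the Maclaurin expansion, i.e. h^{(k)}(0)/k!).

f: a_k = 0, 4, 0, -16/3, 0, 64/5, 0, -256/7, 0, …
h₀=f(r): pull back L_f along r ⇒ L₀.
Derive L from L₀ (diff closure).
L = (4 + 40·x) + (1 + 4·x + 20·x^2)·Dx  (order 1).
h: a_k = 8, -32, -32, 768, -2432, -5632, 71168, -172032, -735232, …
ICs: h(0) = 8.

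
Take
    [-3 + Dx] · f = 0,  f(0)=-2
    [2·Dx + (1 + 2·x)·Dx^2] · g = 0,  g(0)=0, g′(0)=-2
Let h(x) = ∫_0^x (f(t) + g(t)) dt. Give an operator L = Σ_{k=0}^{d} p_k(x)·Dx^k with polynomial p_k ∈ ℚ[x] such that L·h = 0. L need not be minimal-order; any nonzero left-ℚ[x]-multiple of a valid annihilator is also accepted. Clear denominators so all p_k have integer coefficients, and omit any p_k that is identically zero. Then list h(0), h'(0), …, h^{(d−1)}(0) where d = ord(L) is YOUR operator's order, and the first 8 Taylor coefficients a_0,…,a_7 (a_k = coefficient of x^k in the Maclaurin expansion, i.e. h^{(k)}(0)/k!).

f: a_k = -2, -6, -9, -9, -27/4, -81/20, -81/40, -243/280, …
g: a_k = 0, -2, 2, -8/3, 4, -32/5, 32/3, -128/7, …
h₀=f+g: left-lcm gives L₀, ord ≤ 3.
Integrate: L := L₀·Dx.
L = (-42 - 36·x)·Dx^2 + (-1 - 36·x - 36·x^2)·Dx^3 + (5 + 16·x + 12·x^2)·Dx^4  (order 4).
h: a_k = 0, -2, -4, -7/3, -35/12, -11/20, -209/120, 1037/840, …
ICs: h(0) = 0, h′(0) = -2, h′′(0) = -8, h′′′(0) = -14.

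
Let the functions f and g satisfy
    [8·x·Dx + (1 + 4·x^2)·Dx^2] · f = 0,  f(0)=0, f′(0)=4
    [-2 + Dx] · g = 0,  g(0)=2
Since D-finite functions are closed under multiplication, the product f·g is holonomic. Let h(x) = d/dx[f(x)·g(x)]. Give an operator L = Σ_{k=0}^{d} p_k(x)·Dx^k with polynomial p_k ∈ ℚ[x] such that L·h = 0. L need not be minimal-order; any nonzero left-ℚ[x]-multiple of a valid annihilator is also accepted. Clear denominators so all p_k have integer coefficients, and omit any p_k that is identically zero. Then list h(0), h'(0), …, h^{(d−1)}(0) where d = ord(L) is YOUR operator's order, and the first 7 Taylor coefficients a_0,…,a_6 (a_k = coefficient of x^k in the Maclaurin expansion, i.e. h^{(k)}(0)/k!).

L = (4 + 40·x - 48·x^2 + 32·x^3) + (-24·x + 32·x^2 - 32·x^3)·Dx + (-1 + 2·x - 4·x^2 + 8·x^3)·Dx^2  (order 2).
h: a_k = 8, 32, 16, -128/3, 48, 704/3, -992/5, …
ICs: h(0) = 8, h′(0) = 32.

f: a_k = 0, 4, 0, -16/3, 0, 64/5, 0, …
g: a_k = 2, 4, 4, 8/3, 4/3, 8/15, 8/45, …
Sym-product of L_f,L_g gives L₀ (≤ ord 2).
Differentiate: ansatz ord ≤ ord L₀ ⇒ L.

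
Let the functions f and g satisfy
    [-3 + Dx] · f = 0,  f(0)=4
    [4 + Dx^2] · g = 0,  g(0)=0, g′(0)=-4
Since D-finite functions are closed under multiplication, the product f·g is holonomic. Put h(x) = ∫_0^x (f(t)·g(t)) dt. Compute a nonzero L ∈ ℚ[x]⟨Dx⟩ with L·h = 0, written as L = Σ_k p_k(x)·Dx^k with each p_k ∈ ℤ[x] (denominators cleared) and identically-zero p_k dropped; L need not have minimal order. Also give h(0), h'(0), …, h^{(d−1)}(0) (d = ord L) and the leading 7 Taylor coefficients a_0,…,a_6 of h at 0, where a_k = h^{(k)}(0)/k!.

f: a_k = 4, 12, 18, 18, 27/2, 81/10, 81/20, …
g: a_k = 0, -4, 0, 8/3, 0, -8/15, 0, …
h₀=f·g: eliminate ⇒ L₀, order ≤ 1·2.
h=∫h₀ ⇒ L = L₀·Dx.
L = 13·Dx - 6·Dx^2 + Dx^3  (order 3).
h: a_k = 0, 0, -8, -16, -46/3, -8, -61/45, …
ICs: h(0) = 0, h′(0) = 0, h′′(0) = -16.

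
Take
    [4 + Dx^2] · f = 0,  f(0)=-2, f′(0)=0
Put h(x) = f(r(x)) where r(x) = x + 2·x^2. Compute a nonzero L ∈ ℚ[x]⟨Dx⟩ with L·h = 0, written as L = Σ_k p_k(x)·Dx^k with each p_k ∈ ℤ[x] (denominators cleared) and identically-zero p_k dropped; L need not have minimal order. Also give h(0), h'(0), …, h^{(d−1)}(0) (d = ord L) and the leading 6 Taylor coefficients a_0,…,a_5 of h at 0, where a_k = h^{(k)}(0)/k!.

f: a_k = -2, 0, 4, 0, -4/3, 0, …
Substitute x→r, Dx→(1/r')Dx; clear ⇒ L₀.
L = (4 + 48·x + 192·x^2 + 256·x^3) - 4·Dx + (1 + 4·x)·Dx^2  (order 2).
h: a_k = -2, 0, 4, 16, 44/3, -32/3, …
ICs: h(0) = -2, h′(0) = 0.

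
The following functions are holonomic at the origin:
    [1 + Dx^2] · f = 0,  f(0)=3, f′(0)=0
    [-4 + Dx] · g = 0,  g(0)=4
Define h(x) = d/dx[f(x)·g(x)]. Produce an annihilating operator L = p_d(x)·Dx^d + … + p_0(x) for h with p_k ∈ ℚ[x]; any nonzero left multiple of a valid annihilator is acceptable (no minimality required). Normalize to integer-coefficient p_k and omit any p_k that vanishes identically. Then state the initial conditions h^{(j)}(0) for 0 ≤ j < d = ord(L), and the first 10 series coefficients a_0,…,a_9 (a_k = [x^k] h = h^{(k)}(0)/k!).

f: a_k = 3, 0, -3/2, 0, 1/8, 0, -1/240, 0, 1/13440, 0, …
g: a_k = 4, 16, 32, 128/3, 128/3, 512/15, 1024/45, 4096/315, 2048/315, 8192/2835, …
Sym-product of L_f,L_g gives L₀ (≤ ord 2).
Derive L from L₀ (diff closure).
L = 17 - 8·Dx + Dx^2  (order 2).
h: a_k = 48, 180, 312, 322, 202, 99/2, -727/15, -31679/420, -50999/840, -72895/2016, …
ICs: h(0) = 48, h′(0) = 180.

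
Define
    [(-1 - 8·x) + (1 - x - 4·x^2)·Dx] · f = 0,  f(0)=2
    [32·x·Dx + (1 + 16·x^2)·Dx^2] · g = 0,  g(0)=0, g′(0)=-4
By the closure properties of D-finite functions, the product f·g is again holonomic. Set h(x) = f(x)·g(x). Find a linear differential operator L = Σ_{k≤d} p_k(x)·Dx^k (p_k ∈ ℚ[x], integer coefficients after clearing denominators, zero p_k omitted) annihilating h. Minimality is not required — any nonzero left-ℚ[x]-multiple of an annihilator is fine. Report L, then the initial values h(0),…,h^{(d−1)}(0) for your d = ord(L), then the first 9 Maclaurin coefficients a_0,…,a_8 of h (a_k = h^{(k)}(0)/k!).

f: a_k = 2, 2, 10, 18, 58, 130, 362, 882, 2330, …
g: a_k = 0, -4, 0, 64/3, 0, -1024/5, 0, 16384/7, 0, …
L₀ := L_f ⊗_s L_g (sym. prod.), ord ≤ 2.
L = (8 + 32·x + 384·x^2) + (2 - 16·x + 64·x^2 + 384·x^3)·Dx + (-1 + x - 12·x^2 + 16·x^3 + 64·x^4)·Dx^2  (order 2).
h: a_k = 0, -8, -8, 8/3, -88/3, -6424/15, -2728/5, 50872/21, 25208/105, …
ICs: h(0) = 0, h′(0) = -8.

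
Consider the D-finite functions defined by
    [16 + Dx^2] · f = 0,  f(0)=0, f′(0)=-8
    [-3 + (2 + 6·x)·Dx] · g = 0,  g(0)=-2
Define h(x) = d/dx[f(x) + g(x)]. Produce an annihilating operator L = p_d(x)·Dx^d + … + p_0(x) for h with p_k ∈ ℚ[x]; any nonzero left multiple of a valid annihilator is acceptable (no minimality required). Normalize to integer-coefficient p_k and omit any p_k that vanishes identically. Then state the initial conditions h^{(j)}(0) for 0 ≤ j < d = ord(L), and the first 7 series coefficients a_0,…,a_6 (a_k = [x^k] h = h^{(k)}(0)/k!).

L = (-9552 - 18432·x - 27648·x^2) + (-2912 - 21024·x - 55296·x^2 - 55296·x^3)·Dx + (-597 - 1152·x - 1728·x^2)·Dx^2 + (-182 - 1314·x - 3456·x^2 - 3456·x^3)·Dx^3  (order 3).
h: a_k = -11, 9/2, 431/8, 405/16, -58283/384, 45927/256, -20636713/46080, …
ICs: h(0) = -11, h′(0) = 9/2, h′′(0) = 431/4.

f: a_k = 0, -8, 0, 64/3, 0, -256/15, 0, …
g: a_k = -2, -3, 9/4, -27/8, 405/64, -1701/128, 15309/512, …
L₀ := lclm(L_f,L_g); ord L₀ ≤ 2+1.
h=h₀': d/dx-closure on L₀ ⇒ L.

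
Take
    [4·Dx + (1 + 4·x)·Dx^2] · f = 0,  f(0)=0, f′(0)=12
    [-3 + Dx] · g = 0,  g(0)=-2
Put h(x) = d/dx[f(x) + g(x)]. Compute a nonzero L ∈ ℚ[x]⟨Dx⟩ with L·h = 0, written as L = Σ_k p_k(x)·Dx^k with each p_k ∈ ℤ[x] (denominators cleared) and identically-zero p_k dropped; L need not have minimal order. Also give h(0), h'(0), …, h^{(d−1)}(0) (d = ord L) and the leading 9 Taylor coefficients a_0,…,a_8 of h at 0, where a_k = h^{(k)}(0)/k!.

f: a_k = 0, 12, -24, 64, -192, 3072/5, -2048, 49152/7, -24576, …
g: a_k = -2, -6, -9, -9, -27/4, -81/20, -81/40, -243/280, -729/2240, …
h₀=f+g: left-lcm gives L₀, ord ≤ 3.
Derive L from L₀ (diff closure).
L = (-132 - 144·x) + (23 - 72·x - 144·x^2)·Dx + (7 + 40·x + 48·x^2)·Dx^2  (order 2).
h: a_k = 6, -66, 165, -795, 12207/4, -246003/20, 1965837/40, -55050969/280, 1761605493/2240, …
ICs: h(0) = 6, h′(0) = -66.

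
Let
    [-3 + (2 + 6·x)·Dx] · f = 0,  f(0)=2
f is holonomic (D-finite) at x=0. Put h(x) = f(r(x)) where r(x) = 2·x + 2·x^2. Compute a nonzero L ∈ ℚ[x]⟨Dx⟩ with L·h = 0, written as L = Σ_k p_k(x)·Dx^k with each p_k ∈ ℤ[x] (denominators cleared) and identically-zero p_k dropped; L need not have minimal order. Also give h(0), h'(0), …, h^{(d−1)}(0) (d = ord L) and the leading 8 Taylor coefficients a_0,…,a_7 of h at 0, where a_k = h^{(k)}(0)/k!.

L = (-3 - 6·x) + (1 + 6·x + 6·x^2)·Dx  (order 1).
h: a_k = 2, 6, -3, 9, -117/4, 405/4, -2943/8, 11097/8, …
ICs: h(0) = 2.

f: a_k = 2, 3, -9/4, 27/8, -405/64, 1701/128, -15309/512, 72171/1024, …
Change of var in L_f (x↦r) gives L₀.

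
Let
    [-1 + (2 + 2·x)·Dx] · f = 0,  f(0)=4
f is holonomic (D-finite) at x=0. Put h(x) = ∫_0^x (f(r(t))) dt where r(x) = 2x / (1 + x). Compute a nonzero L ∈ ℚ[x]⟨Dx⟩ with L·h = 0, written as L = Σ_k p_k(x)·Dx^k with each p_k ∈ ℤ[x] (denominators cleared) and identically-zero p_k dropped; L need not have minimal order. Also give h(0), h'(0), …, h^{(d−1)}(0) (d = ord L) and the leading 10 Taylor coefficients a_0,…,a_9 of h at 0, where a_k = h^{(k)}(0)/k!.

f: a_k = 4, 2, -1/2, 1/4, -5/32, 7/64, -21/256, 33/512, -429/8192, 715/16384, …
h₀=f(r): pull back L_f along r ⇒ L₀.
∫: right-multiply L₀ by Dx.
L = -Dx + (1 + 4·x + 3·x^2)·Dx^2  (order 2).
h: a_k = 0, 4, 2, -2, 5/2, -37/10, 25/4, -327/28, 753/32, -1605/32, …
ICs: h(0) = 0, h′(0) = 4.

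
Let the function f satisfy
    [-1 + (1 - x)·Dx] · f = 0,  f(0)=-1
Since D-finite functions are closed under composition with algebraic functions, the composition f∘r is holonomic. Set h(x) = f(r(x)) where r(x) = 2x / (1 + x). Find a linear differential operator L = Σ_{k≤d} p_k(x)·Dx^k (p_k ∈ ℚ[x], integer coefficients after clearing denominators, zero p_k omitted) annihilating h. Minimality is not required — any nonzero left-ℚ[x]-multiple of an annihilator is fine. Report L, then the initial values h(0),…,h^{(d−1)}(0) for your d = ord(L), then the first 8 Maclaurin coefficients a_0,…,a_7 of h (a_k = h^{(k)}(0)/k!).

L = 2 + (-1 + x^2)·Dx  (order 1).
h: a_k = -1, -2, -2, -2, -2, -2, -2, -2, …
ICs: h(0) = -1.

f: a_k = -1, -1, -1, -1, -1, -1, -1, -1, …
h₀=f(r): pull back L_f along r ⇒ L₀.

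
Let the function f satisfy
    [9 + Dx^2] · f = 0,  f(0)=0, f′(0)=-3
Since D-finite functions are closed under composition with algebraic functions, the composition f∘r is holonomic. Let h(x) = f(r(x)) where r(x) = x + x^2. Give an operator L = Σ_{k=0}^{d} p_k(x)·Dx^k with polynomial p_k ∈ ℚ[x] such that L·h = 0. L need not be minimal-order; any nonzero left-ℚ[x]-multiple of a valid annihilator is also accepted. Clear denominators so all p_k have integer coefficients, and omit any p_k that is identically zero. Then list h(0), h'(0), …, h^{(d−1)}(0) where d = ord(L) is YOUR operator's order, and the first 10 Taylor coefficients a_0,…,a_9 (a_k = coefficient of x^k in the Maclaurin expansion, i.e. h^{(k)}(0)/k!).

f: a_k = 0, -3, 0, 9/2, 0, -81/40, 0, 243/560, 0, -243/4480, …
f∘r: x↦r, Dx↦Dx/r' in L_f ⇒ L₀.
L = (9 + 54·x + 108·x^2 + 72·x^3) - 2·Dx + (1 + 2·x)·Dx^2  (order 2).
h: a_k = 0, -3, -3, 9/2, 27/2, 459/40, -45/8, -11097/560, -1377/80, -4779/4480, …
ICs: h(0) = 0, h′(0) = -3.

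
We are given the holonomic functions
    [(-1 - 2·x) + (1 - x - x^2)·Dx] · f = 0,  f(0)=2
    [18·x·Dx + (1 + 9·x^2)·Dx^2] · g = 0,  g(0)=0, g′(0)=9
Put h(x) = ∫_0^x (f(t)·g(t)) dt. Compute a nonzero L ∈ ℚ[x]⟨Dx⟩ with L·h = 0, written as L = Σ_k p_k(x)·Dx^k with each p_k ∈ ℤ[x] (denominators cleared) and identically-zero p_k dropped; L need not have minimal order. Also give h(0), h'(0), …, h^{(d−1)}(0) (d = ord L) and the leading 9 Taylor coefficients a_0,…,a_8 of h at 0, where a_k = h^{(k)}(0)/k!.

L = (2 + 18·x + 54·x^2)·Dx + (2 - 14·x + 36·x^2 + 54·x^3)·Dx^2 + (-1 + x - 8·x^2 + 9·x^3 + 9·x^4)·Dx^3  (order 3).
h: a_k = 0, 0, 9, 6, -9/2, 0, 228/5, 1368/35, -23229/140, …
ICs: h(0) = 0, h′(0) = 0, h′′(0) = 18.

f: a_k = 2, 2, 4, 6, 10, 16, 26, 42, 68, …
g: a_k = 0, 9, 0, -27, 0, 729/5, 0, -6561/7, 0, …
f·g: L₀ = L_f ⊗_s L_g, ord ≤ 1·2.
h=∫h₀ ⇒ L = L₀·Dx.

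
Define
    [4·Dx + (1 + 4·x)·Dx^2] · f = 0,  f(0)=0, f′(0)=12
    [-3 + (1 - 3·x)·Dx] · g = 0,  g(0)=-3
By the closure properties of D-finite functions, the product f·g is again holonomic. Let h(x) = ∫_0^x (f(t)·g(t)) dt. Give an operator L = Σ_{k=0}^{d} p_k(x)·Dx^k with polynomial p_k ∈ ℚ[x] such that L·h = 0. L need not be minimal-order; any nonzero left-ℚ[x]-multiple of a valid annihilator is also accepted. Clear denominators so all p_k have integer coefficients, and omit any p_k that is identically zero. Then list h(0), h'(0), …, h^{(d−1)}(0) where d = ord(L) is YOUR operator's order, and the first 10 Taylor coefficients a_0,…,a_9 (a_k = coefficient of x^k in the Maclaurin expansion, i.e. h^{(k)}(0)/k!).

f: a_k = 0, 12, -24, 64, -192, 3072/5, -2048, 49152/7, -24576, 262144/3, …
g: a_k = -3, -9, -27, -81, -243, -729, -2187, -6561, -19683, -59049, …
L₀ := L_f ⊗_s L_g (sym. prod.), ord ≤ 2.
∫: right-multiply L₀ by Dx.
L = 12·Dx + (2 + 36·x)·Dx^2 + (-1 - x + 12·x^2)·Dx^3  (order 3).
h: a_k = 0, 0, -18, -12, -75, -324/5, -2346/5, -1644/5, -244737/70, -39596/35, …
ICs: h(0) = 0, h′(0) = 0, h′′(0) = -36.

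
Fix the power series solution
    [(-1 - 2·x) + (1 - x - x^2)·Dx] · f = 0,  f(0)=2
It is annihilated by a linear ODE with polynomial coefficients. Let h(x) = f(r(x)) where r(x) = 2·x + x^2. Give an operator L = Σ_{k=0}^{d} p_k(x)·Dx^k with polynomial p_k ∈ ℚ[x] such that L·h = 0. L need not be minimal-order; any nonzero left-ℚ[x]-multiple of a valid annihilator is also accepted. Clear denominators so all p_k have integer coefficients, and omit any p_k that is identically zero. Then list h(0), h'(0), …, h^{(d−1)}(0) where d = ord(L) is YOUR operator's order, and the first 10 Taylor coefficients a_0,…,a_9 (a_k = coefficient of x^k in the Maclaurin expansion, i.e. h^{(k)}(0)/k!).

L = (2 + 10·x + 12·x^2 + 4·x^3) + (-1 + 2·x + 5·x^2 + 4·x^3 + x^4)·Dx  (order 1).
h: a_k = 2, 4, 18, 64, 236, 868, 3190, 11728, 43114, 158496, …
ICs: h(0) = 2.

f: a_k = 2, 2, 4, 6, 10, 16, 26, 42, 68, 110, …
Substitute x→r, Dx→(1/r')Dx; clear ⇒ L₀.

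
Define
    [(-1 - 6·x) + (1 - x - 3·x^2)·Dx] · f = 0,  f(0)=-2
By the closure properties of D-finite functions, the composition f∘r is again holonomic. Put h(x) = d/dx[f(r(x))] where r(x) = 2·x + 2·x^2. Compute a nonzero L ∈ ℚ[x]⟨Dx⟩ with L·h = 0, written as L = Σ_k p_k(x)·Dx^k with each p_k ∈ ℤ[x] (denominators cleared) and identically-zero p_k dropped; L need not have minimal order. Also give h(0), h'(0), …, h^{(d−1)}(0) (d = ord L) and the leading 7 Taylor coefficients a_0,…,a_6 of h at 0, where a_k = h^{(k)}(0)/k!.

L = (18 + 156·x + 804·x^2 + 2736·x^3 + 4968·x^4 + 4320·x^5 + 1440·x^6) + (-1 - 12·x + 6·x^2 + 268·x^3 + 900·x^4 + 1368·x^5 + 1008·x^6 + 288·x^7)·Dx  (order 1).
h: a_k = -4, -72, -528, -3904, -26640, -173856, -1106560, …
ICs: h(0) = -4.

f: a_k = -2, -2, -8, -14, -38, -80, -194, …
h₀=f(r): pull back L_f along r ⇒ L₀.
Differentiate: ansatz ord ≤ ord L₀ ⇒ L.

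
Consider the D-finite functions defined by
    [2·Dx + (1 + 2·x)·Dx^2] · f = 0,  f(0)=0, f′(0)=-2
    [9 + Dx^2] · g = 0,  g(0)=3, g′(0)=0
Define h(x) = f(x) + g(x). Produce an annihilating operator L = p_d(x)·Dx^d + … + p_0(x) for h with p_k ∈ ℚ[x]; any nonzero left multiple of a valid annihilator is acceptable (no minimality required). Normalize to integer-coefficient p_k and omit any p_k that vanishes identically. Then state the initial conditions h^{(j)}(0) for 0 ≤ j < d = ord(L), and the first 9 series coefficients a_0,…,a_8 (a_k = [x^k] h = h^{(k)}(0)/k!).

f: a_k = 0, -2, 2, -8/3, 4, -32/5, 32/3, -128/7, 32, …
g: a_k = 3, 0, -27/2, 0, 81/8, 0, -243/80, 0, 2187/4480, …
Weyl lclm of L_f,L_g ⇒ L₀ (ord ≤ 4).
L = (594 + 648·x + 648·x^2)·Dx + (153 + 630·x + 972·x^2 + 648·x^3)·Dx^2 + (66 + 72·x + 72·x^2)·Dx^3 + (17 + 70·x + 108·x^2 + 72·x^3)·Dx^4  (order 4).
h: a_k = 3, -2, -23/2, -8/3, 113/8, -32/5, 1831/240, -128/7, 145547/4480, …
ICs: h(0) = 3, h′(0) = -2, h′′(0) = -23, h′′′(0) = -16.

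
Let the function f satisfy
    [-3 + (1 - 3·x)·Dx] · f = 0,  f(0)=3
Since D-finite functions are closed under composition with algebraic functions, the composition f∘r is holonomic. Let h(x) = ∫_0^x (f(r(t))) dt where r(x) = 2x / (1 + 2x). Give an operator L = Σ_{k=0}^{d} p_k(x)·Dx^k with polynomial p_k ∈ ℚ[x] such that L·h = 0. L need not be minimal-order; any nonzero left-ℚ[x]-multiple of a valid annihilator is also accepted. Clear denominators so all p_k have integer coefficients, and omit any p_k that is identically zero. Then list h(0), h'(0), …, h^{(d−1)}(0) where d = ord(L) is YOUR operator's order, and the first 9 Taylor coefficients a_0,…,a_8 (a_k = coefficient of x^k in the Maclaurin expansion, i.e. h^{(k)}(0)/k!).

L = 6·Dx + (-1 + 2·x + 8·x^2)·Dx^2  (order 2).
h: a_k = 0, 3, 9, 24, 72, 1152/5, 768, 18432/7, 9216, …
ICs: h(0) = 0, h′(0) = 3.

f: a_k = 3, 9, 27, 81, 243, 729, 2187, 6561, 19683, …
f∘r: x↦r, Dx↦Dx/r' in L_f ⇒ L₀.
h=∫₀ˣh₀: take L = L₀·Dx.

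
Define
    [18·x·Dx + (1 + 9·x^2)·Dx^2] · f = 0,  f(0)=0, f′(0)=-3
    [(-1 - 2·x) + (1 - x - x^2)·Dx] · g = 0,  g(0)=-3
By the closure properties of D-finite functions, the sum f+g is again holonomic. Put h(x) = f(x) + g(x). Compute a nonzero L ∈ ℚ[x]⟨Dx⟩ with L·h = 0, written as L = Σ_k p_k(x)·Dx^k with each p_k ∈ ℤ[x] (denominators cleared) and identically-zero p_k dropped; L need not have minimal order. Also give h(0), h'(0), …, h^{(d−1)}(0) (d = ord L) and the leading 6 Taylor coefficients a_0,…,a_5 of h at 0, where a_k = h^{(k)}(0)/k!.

f: a_k = 0, -3, 0, 9, 0, -243/5, …
g: a_k = -3, -3, -6, -9, -15, -24, …
f+g: L₀ = lclm(L_f,L_g), ord ≤ 2+1.
L = (36 - 144·x - 1440·x^2 - 2376·x^3 - 3186·x^4 - 486·x^6)·Dx + (-18 - 24·x + 108·x^2 - 444·x^3 - 2313·x^4 - 2178·x^5 - 243·x^6 - 486·x^7)·Dx^2 + (2 + 10·x + 34·x^2 + 48·x^3 + 123·x^4 - 387·x^5 - 198·x^6 - 81·x^7 - 81·x^8)·Dx^3  (order 3).
h: a_k = -3, -6, -6, 0, -15, -363/5, …
ICs: h(0) = -3, h′(0) = -6, h′′(0) = -12.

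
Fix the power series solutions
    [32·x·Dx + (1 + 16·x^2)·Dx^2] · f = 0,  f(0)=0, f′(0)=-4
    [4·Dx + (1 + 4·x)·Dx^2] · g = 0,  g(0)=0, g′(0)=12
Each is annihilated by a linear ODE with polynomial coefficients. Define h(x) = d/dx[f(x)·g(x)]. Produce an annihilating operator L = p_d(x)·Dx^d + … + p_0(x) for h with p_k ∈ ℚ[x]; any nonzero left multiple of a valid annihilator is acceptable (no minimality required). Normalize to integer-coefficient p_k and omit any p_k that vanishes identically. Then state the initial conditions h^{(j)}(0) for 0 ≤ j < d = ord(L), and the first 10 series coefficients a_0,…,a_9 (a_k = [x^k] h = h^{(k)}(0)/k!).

f: a_k = 0, -4, 0, 64/3, 0, -1024/5, 0, 16384/7, 0, -262144/9, …
g: a_k = 0, 12, -24, 64, -192, 3072/5, -2048, 49152/7, -24576, 262144/3, …
Sym-product of L_f,L_g gives L₀ (≤ ord 4).
Differentiate: ansatz ord ≤ ord L₀ ⇒ L.
L = (1536 + 11264·x + 81920·x^2 + 638976·x^3 + 1966080·x^4 + 3407872·x^5 + 4194304·x^7) + (288 + 7936·x + 78848·x^2 + 495616·x^3 + 2228224·x^4 + 6094848·x^5 + 9175040·x^6 + 3145728·x^7 + 14680064·x^8)·Dx + (48 + 1024·x + 12288·x^2 + 79872·x^3 + 368640·x^4 + 1277952·x^5 + 3145728·x^6 + 4718592·x^7 + 3145728·x^8 + 8388608·x^9)·Dx^2 + (5 + 72·x + 592·x^2 + 3584·x^3 + 16896·x^4 + 61440·x^5 + 172032·x^6 + 393216·x^7 + 589824·x^8 + 524288·x^9 + 1048576·x^10)·Dx^3  (order 3).
h: a_k = 0, -96, 288, 0, 1280, -106496/5, 315392/5, 0, 11894784/35, -551550976/105, …
ICs: h(0) = 0, h′(0) = -96, h′′(0) = 576.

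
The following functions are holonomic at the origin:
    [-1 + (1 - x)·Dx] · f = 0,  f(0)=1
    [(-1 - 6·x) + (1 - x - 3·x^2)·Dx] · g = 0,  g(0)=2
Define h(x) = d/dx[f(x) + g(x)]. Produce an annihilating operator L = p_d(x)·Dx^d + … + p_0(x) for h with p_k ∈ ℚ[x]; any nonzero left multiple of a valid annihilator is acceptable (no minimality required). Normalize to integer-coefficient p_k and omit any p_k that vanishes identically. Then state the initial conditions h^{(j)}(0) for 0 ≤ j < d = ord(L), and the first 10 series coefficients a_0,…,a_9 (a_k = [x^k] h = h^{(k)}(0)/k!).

f: a_k = 1, 1, 1, 1, 1, 1, 1, 1, 1, 1, …
g: a_k = 2, 2, 8, 14, 38, 80, 194, 434, 1016, 2318, …
Sum ⇒ L₀ = lclm(L_f,L_g) in ℚ(x)⟨Dx⟩.
Differentiate: ansatz ord ≤ ord L₀ ⇒ L.
L = (-6 - 72·x - 216·x^3 + 54·x^4) + (6 + 30·x - 18·x^2 + 72·x^3 - 207·x^4 + 54·x^5)·Dx + (-1 + 2·x - 7·x^2 + 18·x^3 + 12·x^4 - 33·x^5 + 9·x^6)·Dx^2  (order 2).
h: a_k = 3, 18, 45, 156, 405, 1170, 3045, 8136, 20871, 53670, …
ICs: h(0) = 3, h′(0) = 18.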